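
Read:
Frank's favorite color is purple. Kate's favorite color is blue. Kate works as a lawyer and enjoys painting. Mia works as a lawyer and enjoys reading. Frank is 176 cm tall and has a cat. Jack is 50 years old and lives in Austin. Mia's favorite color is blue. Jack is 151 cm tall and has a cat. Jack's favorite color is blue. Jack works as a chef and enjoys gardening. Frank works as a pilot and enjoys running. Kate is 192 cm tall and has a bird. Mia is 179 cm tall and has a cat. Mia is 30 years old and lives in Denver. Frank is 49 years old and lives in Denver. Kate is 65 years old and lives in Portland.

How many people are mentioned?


People: Frank, Mia, Kate, Jack. Count = 4

4


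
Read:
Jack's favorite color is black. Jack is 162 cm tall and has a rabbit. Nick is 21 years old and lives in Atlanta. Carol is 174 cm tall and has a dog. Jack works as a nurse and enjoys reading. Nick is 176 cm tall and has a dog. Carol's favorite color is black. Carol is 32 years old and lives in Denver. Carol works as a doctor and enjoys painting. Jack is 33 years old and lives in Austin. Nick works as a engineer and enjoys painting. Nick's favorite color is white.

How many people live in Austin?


Count in Austin: 1

1


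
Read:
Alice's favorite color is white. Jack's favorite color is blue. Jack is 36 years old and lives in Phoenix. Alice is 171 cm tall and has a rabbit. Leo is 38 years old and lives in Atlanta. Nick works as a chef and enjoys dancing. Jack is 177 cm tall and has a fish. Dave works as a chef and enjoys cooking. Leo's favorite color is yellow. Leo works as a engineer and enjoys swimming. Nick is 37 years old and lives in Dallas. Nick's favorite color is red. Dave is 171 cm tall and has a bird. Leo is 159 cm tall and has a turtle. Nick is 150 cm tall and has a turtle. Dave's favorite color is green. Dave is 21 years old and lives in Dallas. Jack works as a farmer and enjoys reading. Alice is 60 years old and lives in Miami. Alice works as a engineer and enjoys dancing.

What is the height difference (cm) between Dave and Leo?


|171 - 159| = 12

12


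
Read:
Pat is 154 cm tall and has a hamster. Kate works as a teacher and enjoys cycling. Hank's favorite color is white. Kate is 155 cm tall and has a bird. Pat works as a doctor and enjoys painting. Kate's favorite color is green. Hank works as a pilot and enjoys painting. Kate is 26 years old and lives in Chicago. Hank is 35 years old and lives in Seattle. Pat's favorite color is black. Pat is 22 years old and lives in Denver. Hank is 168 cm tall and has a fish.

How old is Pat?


Pat is 22 years old

22


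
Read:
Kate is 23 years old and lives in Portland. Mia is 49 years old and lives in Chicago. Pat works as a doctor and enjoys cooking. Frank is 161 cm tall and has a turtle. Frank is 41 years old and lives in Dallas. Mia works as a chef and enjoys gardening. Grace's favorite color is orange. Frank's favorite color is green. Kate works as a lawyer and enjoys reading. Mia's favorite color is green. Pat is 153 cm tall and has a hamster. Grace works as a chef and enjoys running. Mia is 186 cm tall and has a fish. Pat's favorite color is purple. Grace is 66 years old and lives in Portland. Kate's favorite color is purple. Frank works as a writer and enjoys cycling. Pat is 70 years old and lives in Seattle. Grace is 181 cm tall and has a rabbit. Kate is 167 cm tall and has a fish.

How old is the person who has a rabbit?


Person with rabbit is Grace, age 66

66


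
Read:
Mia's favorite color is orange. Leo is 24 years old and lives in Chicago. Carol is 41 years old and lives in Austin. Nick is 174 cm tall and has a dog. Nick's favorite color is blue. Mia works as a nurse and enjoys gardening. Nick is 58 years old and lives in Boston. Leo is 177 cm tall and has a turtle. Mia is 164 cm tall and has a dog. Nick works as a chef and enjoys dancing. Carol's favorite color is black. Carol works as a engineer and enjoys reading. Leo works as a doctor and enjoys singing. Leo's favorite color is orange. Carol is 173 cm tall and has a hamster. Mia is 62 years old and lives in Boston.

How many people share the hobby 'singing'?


Count: 1

1


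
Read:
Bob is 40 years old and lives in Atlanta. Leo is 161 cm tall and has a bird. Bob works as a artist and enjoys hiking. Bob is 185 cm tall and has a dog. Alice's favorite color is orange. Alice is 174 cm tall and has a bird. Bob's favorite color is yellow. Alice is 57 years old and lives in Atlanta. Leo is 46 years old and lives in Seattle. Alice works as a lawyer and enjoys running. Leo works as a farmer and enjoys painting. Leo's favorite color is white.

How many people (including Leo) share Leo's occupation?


Leo is a farmer. Count = 1

1


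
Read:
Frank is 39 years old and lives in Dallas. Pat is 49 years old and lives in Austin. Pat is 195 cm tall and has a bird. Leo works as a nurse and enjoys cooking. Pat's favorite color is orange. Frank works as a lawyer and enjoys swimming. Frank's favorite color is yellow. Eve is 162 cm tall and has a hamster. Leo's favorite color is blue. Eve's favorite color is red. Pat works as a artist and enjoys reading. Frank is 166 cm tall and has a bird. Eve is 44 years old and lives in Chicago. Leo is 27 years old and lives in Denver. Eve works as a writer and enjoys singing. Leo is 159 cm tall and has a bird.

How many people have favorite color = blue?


Count: 1

1


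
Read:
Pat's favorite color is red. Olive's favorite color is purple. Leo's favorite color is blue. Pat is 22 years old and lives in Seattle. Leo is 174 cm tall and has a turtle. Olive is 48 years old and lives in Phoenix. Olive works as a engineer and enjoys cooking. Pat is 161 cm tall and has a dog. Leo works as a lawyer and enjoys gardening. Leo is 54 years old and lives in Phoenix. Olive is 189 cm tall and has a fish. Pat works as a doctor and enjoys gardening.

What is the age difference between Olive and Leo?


|48 - 54| = 6

6


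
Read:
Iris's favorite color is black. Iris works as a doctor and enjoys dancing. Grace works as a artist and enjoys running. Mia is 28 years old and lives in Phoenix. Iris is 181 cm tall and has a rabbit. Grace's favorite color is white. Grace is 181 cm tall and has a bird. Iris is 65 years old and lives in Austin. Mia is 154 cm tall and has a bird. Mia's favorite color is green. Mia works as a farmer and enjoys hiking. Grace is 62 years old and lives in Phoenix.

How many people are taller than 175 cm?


Taller than 175: 2

2


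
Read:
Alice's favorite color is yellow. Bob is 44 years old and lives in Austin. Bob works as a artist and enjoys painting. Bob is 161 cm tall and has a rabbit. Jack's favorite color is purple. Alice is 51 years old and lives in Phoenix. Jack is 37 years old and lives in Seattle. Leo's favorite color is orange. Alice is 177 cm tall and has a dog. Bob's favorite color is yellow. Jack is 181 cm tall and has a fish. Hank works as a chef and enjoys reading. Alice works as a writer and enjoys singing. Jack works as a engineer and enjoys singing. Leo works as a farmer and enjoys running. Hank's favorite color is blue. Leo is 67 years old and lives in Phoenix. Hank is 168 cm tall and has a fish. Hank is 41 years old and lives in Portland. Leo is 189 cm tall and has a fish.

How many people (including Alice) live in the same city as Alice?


Alice lives in Phoenix. Count = 2

2


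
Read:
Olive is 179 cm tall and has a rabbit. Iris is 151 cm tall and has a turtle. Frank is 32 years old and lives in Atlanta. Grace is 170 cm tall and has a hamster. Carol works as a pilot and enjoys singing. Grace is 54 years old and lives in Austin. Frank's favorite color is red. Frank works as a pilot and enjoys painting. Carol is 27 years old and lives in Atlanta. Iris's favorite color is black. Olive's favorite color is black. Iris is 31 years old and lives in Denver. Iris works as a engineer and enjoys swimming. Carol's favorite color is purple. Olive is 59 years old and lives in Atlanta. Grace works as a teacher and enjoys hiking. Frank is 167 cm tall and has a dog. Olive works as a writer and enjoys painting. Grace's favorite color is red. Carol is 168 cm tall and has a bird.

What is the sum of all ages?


59+54+32+27+31 = 203

203


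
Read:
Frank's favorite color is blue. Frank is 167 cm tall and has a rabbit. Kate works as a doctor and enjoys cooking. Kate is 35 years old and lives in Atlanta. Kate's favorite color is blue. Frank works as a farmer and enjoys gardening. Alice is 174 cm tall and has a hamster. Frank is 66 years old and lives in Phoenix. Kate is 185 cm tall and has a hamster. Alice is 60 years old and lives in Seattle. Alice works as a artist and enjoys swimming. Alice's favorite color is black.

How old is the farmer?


The farmer is Frank, age 66

66


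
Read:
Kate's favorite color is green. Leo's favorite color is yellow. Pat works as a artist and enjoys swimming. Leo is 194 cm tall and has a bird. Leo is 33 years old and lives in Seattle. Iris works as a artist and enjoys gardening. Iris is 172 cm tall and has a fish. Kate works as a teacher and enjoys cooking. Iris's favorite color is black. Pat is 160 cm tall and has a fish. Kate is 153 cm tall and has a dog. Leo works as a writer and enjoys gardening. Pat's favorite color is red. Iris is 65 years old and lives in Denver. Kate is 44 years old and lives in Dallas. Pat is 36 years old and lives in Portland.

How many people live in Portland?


Count in Portland: 1

1


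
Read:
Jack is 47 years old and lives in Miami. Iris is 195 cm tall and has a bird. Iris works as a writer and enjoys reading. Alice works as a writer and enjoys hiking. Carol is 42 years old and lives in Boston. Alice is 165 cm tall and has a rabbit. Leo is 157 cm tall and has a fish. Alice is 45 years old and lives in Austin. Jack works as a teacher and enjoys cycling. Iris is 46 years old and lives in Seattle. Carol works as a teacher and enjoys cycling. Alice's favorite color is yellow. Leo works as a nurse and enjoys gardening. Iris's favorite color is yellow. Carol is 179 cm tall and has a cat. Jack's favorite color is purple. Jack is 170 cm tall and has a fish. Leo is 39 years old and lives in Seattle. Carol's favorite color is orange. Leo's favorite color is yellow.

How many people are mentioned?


People: Jack, Iris, Carol, Alice, Leo. Count = 5

5


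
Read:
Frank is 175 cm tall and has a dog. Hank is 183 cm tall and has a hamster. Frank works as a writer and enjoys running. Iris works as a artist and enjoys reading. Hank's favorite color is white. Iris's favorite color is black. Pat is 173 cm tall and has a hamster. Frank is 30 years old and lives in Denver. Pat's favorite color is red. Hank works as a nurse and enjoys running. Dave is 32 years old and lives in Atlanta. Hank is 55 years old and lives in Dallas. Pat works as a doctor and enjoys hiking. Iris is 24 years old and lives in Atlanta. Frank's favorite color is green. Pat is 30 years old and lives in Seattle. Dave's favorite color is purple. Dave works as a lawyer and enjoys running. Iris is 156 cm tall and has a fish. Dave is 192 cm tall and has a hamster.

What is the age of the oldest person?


Oldest: Hank at 55

55


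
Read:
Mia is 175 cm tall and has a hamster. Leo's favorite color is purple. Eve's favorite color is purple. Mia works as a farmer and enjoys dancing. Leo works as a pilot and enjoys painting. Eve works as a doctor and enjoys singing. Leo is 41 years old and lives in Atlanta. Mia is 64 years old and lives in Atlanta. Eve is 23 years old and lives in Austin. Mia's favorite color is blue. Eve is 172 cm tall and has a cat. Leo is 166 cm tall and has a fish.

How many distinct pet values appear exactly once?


Unique pet values: 3

3


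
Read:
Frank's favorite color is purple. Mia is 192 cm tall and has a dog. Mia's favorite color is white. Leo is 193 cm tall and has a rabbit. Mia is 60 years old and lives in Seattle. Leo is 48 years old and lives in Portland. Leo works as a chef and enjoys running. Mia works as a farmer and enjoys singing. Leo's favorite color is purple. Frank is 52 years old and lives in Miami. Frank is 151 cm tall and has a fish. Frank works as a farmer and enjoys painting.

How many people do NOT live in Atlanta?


Not in Atlanta: 3

3


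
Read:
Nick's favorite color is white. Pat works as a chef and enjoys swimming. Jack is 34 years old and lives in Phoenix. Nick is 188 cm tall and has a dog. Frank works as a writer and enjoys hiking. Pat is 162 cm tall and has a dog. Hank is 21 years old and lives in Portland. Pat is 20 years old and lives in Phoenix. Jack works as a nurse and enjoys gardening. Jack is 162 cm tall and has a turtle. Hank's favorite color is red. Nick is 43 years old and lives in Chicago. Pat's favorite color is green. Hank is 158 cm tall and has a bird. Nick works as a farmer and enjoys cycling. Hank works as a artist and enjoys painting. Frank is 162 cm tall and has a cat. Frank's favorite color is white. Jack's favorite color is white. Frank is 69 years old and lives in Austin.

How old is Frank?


Frank is 69 years old

69


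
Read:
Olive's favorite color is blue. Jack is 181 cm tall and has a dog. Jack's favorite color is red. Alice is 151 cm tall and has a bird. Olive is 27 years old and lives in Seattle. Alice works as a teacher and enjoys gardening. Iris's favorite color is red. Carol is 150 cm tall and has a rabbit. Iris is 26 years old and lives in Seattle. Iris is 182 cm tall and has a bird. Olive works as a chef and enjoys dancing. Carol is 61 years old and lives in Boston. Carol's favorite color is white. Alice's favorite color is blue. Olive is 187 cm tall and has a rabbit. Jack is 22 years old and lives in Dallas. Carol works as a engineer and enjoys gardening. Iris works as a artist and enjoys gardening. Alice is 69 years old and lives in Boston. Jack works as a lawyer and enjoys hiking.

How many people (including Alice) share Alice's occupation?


Alice is a teacher. Count = 1

1


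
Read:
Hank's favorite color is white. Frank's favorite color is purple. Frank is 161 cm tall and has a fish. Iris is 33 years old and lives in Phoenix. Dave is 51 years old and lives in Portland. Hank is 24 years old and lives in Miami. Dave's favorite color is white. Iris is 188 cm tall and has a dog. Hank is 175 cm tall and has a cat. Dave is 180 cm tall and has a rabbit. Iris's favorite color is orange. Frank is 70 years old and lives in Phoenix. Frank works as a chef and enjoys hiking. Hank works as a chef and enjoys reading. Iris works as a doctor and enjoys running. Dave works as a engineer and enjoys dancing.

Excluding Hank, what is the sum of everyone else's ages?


Sum (excluding Hank): 154

154


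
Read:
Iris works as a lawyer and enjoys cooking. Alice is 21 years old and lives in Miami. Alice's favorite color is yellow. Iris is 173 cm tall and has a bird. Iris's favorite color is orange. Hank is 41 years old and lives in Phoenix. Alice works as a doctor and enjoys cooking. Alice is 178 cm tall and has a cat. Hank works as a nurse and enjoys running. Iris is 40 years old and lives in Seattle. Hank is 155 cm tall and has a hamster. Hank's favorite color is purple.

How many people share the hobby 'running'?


Count: 1

1


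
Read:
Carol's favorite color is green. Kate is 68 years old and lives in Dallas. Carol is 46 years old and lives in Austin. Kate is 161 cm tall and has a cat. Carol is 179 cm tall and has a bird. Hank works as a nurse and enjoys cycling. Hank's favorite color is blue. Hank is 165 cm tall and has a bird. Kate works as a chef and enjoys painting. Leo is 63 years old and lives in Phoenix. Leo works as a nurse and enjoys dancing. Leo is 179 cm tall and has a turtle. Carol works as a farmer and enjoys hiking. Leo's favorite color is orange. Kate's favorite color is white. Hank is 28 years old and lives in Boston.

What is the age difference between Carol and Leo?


|46 - 63| = 17

17


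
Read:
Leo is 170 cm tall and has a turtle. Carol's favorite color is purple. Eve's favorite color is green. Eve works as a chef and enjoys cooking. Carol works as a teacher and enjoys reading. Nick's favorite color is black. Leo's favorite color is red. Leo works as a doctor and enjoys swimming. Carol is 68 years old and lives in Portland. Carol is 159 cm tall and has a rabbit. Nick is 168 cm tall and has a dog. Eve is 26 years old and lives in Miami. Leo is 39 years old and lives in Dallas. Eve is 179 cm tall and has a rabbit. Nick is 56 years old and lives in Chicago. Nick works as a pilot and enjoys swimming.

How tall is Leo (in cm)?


Leo is 170 cm tall

170


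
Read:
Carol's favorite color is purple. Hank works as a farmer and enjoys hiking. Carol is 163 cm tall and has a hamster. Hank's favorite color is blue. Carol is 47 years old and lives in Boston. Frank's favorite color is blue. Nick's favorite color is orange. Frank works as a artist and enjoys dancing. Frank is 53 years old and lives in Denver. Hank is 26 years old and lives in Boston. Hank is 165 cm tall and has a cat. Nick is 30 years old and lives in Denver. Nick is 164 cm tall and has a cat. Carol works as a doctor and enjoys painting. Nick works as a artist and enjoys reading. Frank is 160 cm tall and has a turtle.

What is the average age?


Sum=156, n=4, avg=39

39


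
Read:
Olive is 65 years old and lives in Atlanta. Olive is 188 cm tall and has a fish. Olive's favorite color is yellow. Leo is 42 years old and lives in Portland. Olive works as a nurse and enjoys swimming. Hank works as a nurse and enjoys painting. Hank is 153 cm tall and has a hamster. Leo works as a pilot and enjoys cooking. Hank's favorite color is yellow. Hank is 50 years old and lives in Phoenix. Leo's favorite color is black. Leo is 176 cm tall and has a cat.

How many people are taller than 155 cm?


Taller than 155: 2

2


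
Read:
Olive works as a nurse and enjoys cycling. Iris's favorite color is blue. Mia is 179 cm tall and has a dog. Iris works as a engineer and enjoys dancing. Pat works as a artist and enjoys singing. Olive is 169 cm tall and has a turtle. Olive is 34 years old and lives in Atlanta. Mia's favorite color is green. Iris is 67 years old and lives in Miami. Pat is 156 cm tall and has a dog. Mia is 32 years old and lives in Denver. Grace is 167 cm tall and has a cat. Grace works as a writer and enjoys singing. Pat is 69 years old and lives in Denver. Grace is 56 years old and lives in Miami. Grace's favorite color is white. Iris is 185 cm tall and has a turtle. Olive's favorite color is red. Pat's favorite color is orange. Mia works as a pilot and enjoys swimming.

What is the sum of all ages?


56+34+32+69+67 = 258

258


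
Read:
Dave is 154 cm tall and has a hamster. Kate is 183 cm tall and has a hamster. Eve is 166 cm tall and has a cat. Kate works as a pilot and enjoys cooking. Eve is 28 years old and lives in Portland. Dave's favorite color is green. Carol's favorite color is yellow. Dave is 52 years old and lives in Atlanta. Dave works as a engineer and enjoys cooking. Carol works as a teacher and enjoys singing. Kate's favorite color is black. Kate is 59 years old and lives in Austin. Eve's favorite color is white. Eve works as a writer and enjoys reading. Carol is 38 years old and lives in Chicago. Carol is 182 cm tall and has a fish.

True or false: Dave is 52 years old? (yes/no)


Dave is actually 52. yes

yes


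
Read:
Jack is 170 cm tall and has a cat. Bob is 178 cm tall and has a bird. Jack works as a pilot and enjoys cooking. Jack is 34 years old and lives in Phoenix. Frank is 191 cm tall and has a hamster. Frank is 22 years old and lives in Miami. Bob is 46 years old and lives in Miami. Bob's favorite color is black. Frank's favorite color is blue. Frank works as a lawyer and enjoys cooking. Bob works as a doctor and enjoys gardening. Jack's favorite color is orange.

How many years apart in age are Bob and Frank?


46 vs 22, diff = 24

24


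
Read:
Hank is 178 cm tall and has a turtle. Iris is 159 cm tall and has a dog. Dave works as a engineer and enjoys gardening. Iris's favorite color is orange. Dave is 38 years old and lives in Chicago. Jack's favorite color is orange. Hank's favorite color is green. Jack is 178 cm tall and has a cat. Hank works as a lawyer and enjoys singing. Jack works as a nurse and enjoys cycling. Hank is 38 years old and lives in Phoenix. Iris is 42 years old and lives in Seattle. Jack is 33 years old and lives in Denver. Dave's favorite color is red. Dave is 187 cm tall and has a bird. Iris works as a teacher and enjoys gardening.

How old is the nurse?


The nurse is Jack, age 33

33


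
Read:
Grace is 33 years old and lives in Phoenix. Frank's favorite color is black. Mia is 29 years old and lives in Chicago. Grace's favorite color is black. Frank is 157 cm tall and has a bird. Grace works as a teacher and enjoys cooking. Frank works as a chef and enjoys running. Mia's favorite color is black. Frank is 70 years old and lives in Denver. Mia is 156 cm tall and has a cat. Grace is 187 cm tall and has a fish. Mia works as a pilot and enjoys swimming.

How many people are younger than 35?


Filter: 2

2


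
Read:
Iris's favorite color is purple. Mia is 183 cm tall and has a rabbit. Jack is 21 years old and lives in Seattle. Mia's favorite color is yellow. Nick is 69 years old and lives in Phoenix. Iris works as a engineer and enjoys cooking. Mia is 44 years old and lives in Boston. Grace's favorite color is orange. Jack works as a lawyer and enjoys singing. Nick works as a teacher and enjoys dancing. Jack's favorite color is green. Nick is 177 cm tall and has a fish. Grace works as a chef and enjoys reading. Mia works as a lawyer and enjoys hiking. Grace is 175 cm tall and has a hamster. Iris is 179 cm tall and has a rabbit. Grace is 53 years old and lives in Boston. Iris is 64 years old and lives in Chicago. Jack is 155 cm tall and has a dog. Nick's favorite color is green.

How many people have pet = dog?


Count: 1

1


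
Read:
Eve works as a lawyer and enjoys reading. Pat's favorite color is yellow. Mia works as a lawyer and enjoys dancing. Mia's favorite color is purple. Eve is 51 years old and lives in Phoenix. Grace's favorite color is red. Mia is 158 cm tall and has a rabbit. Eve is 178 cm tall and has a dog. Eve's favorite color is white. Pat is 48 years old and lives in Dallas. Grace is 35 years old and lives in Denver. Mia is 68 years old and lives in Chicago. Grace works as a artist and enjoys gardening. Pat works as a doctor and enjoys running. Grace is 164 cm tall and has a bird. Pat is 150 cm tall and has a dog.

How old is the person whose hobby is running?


Person with hobby=running is Pat, age 48

48


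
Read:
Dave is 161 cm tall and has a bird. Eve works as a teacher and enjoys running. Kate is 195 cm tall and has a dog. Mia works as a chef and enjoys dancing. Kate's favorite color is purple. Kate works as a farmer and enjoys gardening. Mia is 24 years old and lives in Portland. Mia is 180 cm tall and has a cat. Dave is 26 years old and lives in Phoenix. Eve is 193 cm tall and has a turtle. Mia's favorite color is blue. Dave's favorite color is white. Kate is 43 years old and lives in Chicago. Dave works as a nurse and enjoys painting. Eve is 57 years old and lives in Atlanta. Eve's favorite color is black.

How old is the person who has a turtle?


Person with turtle is Eve, age 57

57


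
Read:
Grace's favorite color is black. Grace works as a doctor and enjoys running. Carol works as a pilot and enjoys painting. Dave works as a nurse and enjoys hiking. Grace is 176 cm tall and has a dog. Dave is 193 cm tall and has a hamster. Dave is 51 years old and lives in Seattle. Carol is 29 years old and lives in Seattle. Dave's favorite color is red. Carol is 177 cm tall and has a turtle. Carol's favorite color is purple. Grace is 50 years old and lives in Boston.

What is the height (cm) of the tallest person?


Tallest: Dave at 193 cm

193


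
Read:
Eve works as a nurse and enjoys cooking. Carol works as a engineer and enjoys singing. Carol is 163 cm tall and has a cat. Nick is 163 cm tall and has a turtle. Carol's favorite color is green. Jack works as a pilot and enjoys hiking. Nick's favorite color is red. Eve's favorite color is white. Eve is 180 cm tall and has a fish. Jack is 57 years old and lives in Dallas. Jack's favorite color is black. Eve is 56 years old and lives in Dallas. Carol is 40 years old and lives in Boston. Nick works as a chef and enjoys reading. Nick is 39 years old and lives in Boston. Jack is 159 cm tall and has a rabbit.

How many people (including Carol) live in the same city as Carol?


Carol lives in Boston. Count = 2

2


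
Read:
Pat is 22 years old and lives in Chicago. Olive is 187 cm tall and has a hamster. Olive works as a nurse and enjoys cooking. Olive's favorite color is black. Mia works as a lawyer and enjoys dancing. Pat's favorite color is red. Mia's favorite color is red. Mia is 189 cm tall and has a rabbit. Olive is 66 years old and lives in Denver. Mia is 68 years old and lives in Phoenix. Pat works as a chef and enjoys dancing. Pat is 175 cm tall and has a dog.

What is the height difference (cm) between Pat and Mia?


|175 - 189| = 14

14


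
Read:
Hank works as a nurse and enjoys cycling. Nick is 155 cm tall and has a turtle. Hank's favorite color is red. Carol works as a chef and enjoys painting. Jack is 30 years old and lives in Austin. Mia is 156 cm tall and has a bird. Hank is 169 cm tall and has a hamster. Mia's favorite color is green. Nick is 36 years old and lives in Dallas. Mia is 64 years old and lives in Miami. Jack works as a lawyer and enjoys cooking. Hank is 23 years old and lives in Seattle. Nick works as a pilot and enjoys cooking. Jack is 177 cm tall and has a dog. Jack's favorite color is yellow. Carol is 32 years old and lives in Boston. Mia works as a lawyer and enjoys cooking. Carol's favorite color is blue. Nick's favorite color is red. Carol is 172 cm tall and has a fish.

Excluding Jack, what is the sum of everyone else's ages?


Sum (excluding Jack): 155

155


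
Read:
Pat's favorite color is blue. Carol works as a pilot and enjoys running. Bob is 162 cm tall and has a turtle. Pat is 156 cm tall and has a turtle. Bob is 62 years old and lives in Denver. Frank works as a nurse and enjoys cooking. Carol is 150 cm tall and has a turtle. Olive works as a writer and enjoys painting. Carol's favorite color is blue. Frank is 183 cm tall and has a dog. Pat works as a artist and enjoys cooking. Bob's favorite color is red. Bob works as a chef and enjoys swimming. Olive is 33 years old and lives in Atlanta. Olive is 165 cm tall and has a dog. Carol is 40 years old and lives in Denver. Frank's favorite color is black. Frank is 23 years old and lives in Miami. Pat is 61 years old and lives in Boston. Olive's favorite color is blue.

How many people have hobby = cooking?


Count: 2

2


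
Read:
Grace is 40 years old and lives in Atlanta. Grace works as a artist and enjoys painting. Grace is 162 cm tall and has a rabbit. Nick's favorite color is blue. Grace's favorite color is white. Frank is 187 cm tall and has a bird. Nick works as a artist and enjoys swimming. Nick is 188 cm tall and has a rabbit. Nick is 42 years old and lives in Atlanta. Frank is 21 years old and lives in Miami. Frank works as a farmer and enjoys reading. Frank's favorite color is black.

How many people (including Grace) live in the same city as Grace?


Grace lives in Atlanta. Count = 2

2


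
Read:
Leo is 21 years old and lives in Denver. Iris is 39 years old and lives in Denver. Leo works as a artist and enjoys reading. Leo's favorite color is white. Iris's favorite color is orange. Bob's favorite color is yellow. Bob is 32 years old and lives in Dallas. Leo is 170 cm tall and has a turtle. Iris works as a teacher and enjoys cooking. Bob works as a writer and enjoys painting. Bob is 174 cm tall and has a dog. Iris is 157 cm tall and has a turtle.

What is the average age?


Sum=92, n=3, avg=30.67

30.67


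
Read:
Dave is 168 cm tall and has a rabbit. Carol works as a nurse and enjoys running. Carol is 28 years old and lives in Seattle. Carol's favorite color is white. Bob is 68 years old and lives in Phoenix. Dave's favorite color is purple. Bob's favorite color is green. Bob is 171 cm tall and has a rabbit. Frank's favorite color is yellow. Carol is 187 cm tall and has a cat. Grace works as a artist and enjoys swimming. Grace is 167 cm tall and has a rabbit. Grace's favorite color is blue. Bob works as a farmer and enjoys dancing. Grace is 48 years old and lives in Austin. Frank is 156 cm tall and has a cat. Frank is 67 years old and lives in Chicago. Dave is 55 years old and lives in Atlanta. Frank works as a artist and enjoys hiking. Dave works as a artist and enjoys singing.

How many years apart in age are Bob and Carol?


68 vs 28, diff = 40

40


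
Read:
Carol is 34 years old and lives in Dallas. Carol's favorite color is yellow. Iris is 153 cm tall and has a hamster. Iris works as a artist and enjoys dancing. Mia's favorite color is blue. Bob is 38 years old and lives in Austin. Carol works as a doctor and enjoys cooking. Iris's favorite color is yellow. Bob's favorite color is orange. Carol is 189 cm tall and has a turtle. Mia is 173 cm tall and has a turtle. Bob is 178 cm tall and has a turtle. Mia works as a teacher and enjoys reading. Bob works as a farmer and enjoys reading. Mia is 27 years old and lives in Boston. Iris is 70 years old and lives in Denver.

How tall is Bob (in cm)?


Bob is 178 cm tall

178


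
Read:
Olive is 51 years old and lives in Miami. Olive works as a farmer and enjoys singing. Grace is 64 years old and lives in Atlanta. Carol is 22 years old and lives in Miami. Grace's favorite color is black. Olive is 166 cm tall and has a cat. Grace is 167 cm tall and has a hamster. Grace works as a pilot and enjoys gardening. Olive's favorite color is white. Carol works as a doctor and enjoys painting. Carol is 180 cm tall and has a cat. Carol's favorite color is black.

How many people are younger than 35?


Filter: 1

1


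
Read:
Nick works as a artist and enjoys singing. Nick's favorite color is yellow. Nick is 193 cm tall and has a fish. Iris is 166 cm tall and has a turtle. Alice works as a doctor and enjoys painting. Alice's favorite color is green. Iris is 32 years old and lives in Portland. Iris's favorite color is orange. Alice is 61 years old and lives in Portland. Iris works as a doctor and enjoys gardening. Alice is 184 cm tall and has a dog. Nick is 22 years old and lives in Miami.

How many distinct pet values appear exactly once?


Unique pet values: 3

3


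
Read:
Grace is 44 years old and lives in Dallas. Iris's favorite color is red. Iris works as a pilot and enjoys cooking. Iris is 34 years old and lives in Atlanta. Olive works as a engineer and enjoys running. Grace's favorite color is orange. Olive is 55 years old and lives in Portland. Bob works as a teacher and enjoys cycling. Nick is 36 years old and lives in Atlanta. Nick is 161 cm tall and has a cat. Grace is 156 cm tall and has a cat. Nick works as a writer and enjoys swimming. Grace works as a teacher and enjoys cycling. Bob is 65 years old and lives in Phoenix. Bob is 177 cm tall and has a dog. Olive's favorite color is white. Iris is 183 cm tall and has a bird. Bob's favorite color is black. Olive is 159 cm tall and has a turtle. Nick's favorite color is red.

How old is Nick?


Nick is 36 years old

36


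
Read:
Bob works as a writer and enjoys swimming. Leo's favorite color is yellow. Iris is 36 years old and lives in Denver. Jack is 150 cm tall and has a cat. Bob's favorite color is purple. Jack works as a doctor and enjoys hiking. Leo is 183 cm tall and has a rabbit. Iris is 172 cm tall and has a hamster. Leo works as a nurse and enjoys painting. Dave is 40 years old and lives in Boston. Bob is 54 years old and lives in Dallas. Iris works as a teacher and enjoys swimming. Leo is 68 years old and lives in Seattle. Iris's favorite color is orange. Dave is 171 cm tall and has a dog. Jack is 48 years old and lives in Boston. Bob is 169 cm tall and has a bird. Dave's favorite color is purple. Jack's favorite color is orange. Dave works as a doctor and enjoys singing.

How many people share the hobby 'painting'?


Count: 1

1


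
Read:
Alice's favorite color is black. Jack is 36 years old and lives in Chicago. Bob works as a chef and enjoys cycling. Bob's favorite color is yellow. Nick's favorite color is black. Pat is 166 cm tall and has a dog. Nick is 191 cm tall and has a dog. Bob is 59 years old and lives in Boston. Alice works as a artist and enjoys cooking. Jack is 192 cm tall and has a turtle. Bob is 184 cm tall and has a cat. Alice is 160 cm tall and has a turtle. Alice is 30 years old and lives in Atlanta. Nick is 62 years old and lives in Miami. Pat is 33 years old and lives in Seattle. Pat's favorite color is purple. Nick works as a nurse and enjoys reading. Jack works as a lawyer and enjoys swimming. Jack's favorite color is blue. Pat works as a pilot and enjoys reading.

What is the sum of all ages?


30+62+36+59+33 = 220

220


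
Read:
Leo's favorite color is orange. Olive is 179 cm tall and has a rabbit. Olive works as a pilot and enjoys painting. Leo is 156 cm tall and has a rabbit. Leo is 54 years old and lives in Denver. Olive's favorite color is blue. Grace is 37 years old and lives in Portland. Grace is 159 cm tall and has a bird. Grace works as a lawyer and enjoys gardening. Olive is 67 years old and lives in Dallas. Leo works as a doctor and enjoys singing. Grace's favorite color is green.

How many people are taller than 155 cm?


Taller than 155: 3

3


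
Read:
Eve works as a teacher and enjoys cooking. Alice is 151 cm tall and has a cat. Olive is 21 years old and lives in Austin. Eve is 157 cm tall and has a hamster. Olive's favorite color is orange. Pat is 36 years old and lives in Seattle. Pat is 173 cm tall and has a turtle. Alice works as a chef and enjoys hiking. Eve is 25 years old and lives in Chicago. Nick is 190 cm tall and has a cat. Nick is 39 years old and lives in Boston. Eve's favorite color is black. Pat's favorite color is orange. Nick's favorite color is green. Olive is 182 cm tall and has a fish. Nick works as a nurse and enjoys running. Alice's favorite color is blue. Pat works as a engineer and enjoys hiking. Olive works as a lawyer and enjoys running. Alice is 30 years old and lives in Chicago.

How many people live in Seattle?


Count in Seattle: 1

1


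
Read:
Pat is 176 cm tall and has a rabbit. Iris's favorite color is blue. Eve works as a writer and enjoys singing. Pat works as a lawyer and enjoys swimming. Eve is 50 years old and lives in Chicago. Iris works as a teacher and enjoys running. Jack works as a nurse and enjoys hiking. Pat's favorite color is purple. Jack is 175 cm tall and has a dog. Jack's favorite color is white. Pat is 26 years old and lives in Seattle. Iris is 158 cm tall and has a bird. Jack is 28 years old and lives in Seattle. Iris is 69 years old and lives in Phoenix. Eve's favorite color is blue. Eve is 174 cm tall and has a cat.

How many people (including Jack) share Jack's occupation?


Jack is a nurse. Count = 1

1


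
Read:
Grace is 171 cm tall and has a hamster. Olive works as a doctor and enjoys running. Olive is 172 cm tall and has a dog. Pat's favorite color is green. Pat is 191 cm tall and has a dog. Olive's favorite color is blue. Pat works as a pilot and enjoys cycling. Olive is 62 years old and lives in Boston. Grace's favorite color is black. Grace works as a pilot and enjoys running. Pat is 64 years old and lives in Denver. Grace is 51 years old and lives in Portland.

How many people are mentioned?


People: Grace, Pat, Olive. Count = 3

3


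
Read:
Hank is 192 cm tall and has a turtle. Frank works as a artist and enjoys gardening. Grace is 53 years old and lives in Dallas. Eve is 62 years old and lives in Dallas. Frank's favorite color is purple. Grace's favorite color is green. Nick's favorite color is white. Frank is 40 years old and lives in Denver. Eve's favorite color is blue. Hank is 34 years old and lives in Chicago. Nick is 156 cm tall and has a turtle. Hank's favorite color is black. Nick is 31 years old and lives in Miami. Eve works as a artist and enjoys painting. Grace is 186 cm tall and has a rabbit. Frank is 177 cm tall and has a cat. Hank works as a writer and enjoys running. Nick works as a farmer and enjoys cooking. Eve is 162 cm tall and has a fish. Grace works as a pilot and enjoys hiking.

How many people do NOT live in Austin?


Not in Austin: 5

5


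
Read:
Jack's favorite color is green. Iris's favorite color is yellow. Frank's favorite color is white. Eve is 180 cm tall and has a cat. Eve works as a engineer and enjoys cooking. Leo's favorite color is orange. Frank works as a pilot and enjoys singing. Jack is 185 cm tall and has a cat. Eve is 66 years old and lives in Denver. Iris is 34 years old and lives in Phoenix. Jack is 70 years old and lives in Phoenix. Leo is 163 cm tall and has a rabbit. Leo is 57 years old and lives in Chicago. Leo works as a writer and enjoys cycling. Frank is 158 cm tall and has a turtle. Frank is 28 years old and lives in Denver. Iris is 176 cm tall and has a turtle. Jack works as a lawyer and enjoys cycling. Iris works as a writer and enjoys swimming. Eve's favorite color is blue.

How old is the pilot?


The pilot is Frank, age 28

28


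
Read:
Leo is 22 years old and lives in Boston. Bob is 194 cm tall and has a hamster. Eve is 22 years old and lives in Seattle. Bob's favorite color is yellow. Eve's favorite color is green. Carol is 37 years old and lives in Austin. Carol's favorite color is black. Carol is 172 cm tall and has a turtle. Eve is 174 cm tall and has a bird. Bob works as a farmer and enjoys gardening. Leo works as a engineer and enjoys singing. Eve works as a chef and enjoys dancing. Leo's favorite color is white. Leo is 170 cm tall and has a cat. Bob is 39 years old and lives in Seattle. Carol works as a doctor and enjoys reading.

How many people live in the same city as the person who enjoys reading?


Person with hobby reading is Carol, city Austin. Count = 1

1


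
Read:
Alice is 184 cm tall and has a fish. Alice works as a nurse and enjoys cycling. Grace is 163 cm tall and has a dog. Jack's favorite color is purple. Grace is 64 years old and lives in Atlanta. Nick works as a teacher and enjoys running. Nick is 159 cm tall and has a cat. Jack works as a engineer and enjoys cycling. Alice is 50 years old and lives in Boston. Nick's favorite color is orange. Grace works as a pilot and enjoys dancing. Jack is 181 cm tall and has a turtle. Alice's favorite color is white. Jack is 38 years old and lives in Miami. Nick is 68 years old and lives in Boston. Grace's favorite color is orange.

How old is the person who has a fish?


Person with fish is Alice, age 50

50


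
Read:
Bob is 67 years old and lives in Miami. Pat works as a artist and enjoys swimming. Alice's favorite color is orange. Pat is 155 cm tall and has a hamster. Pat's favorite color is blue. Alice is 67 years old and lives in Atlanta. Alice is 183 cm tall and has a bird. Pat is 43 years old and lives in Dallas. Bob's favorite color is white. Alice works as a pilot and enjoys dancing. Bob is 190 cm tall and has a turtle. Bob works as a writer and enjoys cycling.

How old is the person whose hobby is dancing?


Person with hobby=dancing is Alice, age 67

67


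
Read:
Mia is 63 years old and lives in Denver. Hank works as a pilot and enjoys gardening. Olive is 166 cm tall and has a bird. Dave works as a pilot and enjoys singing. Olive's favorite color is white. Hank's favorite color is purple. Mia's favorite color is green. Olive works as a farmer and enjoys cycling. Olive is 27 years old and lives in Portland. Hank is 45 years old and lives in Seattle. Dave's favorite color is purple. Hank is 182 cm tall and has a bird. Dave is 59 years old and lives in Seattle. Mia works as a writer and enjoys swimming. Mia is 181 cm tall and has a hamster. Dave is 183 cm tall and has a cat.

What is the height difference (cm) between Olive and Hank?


|166 - 182| = 16

16
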